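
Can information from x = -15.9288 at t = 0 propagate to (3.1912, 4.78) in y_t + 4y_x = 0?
Yes. The characteristic through (3.1912, 4.78) passes through x = -15.9288.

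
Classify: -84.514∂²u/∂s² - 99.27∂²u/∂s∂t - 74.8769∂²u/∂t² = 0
Elliptic (discriminant = -15458.0524064).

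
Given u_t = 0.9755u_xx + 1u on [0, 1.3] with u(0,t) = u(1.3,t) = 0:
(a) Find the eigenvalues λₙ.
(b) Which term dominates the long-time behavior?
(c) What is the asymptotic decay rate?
Eigenvalues: λₙ = 0.9755n²π²/1.3² - 1.
First three modes:
  n=1: λ₁ = 0.9755π²/1.3² - 1 ≈ 4.697
  n=2: λ₂ = 3.902π²/1.3² - 1 ≈ 21.788
  n=3: λ₃ = 8.7795π²/1.3² - 1 ≈ 50.272
Since 0.9755π²/1.3² ≈ 5.697 > 1, all λₙ > 0.
The n=1 mode decays slowest → dominates as t → ∞.
Asymptotic: u ~ c₁ sin(πx/1.3) e^{-λ₁t} with decay rate λ₁ ≈ 4.697.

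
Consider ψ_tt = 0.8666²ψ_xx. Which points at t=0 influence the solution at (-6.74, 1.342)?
Domain of dependence: [-7.9029772, -5.5770228]. Signals travel at speed 0.8666, so data within |x - -6.74| ≤ 0.8666·1.342 = 1.1629772 can reach the point.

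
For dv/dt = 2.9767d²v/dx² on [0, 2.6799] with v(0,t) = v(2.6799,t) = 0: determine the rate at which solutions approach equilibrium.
Eigenvalues: λₙ = 2.9767n²π²/2.6799².
First three modes:
  n=1: λ₁ = 2.9767π²/2.6799² ≈ 4.091
  n=2: λ₂ = 11.9068π²/2.6799² ≈ 16.363 (4× faster decay)
  n=3: λ₃ = 26.7903π²/2.6799² ≈ 36.816 (9× faster decay)
As t → ∞, higher modes decay exponentially faster. The n=1 mode dominates: v ~ c₁ sin(πx/2.6799) e^{-λ₁t}.
Decay rate: λ₁ = 2.9767π²/2.6799² ≈ 4.091.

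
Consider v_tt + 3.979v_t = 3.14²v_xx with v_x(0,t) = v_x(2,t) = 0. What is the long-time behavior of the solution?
As t → ∞, v → constant (steady state). Damping (γ=3.979) dissipates the nonconstant modes; with Neumann BCs the spatial average obeys M''+γM'=0 and tends to a finite limit.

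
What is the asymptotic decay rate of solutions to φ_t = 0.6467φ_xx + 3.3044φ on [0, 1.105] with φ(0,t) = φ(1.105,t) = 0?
Eigenvalues: λₙ = 0.6467n²π²/1.105² - 3.3044.
First three modes:
  n=1: λ₁ = 0.6467π²/1.105² - 3.3044 ≈ 1.923
  n=2: λ₂ = 2.5868π²/1.105² - 3.3044 ≈ 17.605
  n=3: λ₃ = 5.8203π²/1.105² - 3.3044 ≈ 43.741
Since 0.6467π²/1.105² ≈ 5.227 > 3.3044, all λₙ > 0.
The n=1 mode decays slowest → dominates as t → ∞.
Asymptotic: φ ~ c₁ sin(πx/1.105) e^{-λ₁t} with decay rate λ₁ ≈ 1.923.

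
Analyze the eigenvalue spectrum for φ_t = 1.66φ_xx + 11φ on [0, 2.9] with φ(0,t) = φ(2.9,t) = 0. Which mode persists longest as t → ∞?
Eigenvalues: λₙ = 1.66n²π²/2.9² - 11.
First three modes:
  n=1: λ₁ = 1.66π²/2.9² - 11 ≈ -9.052
  n=2: λ₂ = 6.64π²/2.9² - 11 ≈ -3.208
  n=3: λ₃ = 14.94π²/2.9² - 11 ≈ 6.533
Since 1.66π²/2.9² ≈ 1.948 < 11, λ₁ < 0.
The n=1 mode grows fastest (−λₙ is largest for n=1) → dominates.
Asymptotic: φ ~ c₁ sin(πx/2.9) e^{9.052t} (exponential growth at rate −λ₁ ≈ 9.052).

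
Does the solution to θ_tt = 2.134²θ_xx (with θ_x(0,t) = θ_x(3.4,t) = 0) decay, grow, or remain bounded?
θ oscillates about a mean that drifts linearly in t (generically unbounded; no decay). There is no damping, so the nonconstant modes persist as standing waves (energy conserved, no decay). But with Neumann conditions at both ends the constant mode has eigenvalue 0: the spatial mean M(t) of θ satisfies M'' = 0, so M(t) = M(0) + M'(0)·t. Unless the initial velocity has zero mean (∫θ_t(x,0)dx = 0), the solution grows linearly in t (unbounded, though not exponentially); if it does have zero mean, the solution stays bounded and simply oscillates.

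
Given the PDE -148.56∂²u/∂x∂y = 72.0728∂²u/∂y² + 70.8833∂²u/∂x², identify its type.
Rewriting in standard form: -70.8833∂²u/∂x² - 148.56∂²u/∂x∂y - 72.0728∂²u/∂y² = 0. The second-order coefficients are A = -70.8833, B = -148.56, C = -72.0728. Since B² - 4AC = 1635.04198304 > 0, this is a hyperbolic PDE.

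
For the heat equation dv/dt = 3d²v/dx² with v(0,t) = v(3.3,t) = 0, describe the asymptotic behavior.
v → 0. Heat diffuses out through both boundaries.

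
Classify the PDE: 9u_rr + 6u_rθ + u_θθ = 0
A = 9, B = 6, C = 1. Discriminant B² - 4AC = 0. Since 0 = 0, parabolic.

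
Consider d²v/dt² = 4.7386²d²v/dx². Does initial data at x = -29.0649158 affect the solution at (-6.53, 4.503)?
No. The domain of dependence is [-27.8679158, 14.8079158], and -29.0649158 is outside this interval.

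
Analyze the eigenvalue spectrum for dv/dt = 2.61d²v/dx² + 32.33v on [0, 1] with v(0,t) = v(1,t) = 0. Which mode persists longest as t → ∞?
Eigenvalues: λₙ = 2.61n²π²/1² - 32.33.
First three modes:
  n=1: λ₁ = 2.61π² - 32.33 ≈ -6.57
  n=2: λ₂ = 10.44π² - 32.33 ≈ 70.709
  n=3: λ₃ = 23.49π² - 32.33 ≈ 199.507
Since 2.61π² ≈ 25.76 < 32.33, λ₁ < 0.
The n=1 mode grows fastest (−λₙ is largest for n=1) → dominates.
Asymptotic: v ~ c₁ sin(πx/1) e^{6.57t} (exponential growth at rate −λ₁ ≈ 6.57).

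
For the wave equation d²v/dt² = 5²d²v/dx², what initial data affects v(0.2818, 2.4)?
Domain of dependence: [-11.7182, 12.2818]. Signals travel at speed 5, so data within |x - 0.2818| ≤ 5·2.4 = 12 can reach the point.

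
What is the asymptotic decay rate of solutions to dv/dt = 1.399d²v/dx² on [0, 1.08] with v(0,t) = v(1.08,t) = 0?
Eigenvalues: λₙ = 1.399n²π²/1.08².
First three modes:
  n=1: λ₁ = 1.399π²/1.08² ≈ 11.838
  n=2: λ₂ = 5.596π²/1.08² ≈ 47.351 (4× faster decay)
  n=3: λ₃ = 12.591π²/1.08² ≈ 106.54 (9× faster decay)
As t → ∞, higher modes decay exponentially faster. The n=1 mode dominates: v ~ c₁ sin(πx/1.08) e^{-λ₁t}.
Decay rate: λ₁ = 1.399π²/1.08² ≈ 11.838.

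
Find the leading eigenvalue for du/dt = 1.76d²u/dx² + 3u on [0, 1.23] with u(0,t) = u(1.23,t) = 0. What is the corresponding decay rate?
Eigenvalues: λₙ = 1.76n²π²/1.23² - 3.
First three modes:
  n=1: λ₁ = 1.76π²/1.23² - 3 ≈ 8.482
  n=2: λ₂ = 7.04π²/1.23² - 3 ≈ 42.926
  n=3: λ₃ = 15.84π²/1.23² - 3 ≈ 100.334
Since 1.76π²/1.23² ≈ 11.482 > 3, all λₙ > 0.
The n=1 mode decays slowest → dominates as t → ∞.
Asymptotic: u ~ c₁ sin(πx/1.23) e^{-λ₁t} with decay rate λ₁ ≈ 8.482.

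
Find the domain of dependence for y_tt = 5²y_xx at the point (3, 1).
Domain of dependence: [-2, 8]. Signals travel at speed 5, so data within |x - 3| ≤ 5·1 = 5 can reach the point.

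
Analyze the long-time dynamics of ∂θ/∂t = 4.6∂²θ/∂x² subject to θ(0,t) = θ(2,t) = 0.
Long-time behavior: θ → 0. Heat diffuses out through both boundaries.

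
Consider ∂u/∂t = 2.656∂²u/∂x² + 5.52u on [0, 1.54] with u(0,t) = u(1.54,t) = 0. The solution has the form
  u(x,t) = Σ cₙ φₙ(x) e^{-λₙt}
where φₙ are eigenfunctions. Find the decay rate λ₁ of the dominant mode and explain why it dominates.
Eigenvalues: λₙ = 2.656n²π²/1.54² - 5.52.
First three modes:
  n=1: λ₁ = 2.656π²/1.54² - 5.52 ≈ 5.533
  n=2: λ₂ = 10.624π²/1.54² - 5.52 ≈ 38.693
  n=3: λ₃ = 23.904π²/1.54² - 5.52 ≈ 93.958
Since 2.656π²/1.54² ≈ 11.053 > 5.52, all λₙ > 0.
The n=1 mode decays slowest → dominates as t → ∞.
Asymptotic: u ~ c₁ sin(πx/1.54) e^{-λ₁t} with decay rate λ₁ ≈ 5.533.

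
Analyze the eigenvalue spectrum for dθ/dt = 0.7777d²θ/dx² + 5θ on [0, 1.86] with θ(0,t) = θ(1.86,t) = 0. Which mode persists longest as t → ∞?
Eigenvalues: λₙ = 0.7777n²π²/1.86² - 5.
First three modes:
  n=1: λ₁ = 0.7777π²/1.86² - 5 ≈ -2.781
  n=2: λ₂ = 3.1108π²/1.86² - 5 ≈ 3.875
  n=3: λ₃ = 6.9993π²/1.86² - 5 ≈ 14.968
Since 0.7777π²/1.86² ≈ 2.219 < 5, λ₁ < 0.
The n=1 mode grows fastest (−λₙ is largest for n=1) → dominates.
Asymptotic: θ ~ c₁ sin(πx/1.86) e^{2.781t} (exponential growth at rate −λ₁ ≈ 2.781).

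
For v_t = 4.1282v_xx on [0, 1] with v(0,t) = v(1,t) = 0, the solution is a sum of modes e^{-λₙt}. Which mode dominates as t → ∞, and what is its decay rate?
Eigenvalues: λₙ = 4.1282n²π².
First three modes:
  n=1: λ₁ = 4.1282π² ≈ 40.744
  n=2: λ₂ = 16.5128π² ≈ 162.975 (4× faster decay)
  n=3: λ₃ = 37.1538π² ≈ 366.693 (9× faster decay)
As t → ∞, higher modes decay exponentially faster. The n=1 mode dominates: v ~ c₁ sin(πx) e^{-λ₁t}.
Decay rate: λ₁ = 4.1282π² ≈ 40.744.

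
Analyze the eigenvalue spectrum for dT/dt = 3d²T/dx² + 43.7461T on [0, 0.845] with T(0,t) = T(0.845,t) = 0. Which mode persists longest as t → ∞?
Eigenvalues: λₙ = 3n²π²/0.845² - 43.7461.
First three modes:
  n=1: λ₁ = 3π²/0.845² - 43.7461 ≈ -2.279
  n=2: λ₂ = 12π²/0.845² - 43.7461 ≈ 122.124
  n=3: λ₃ = 27π²/0.845² - 43.7461 ≈ 329.461
Since 3π²/0.845² ≈ 41.467 < 43.7461, λ₁ < 0.
The n=1 mode grows fastest (−λₙ is largest for n=1) → dominates.
Asymptotic: T ~ c₁ sin(πx/0.845) e^{2.279t} (exponential growth at rate −λ₁ ≈ 2.279).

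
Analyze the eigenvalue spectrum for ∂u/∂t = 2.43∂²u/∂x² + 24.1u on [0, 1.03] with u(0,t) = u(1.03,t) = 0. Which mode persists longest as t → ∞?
Eigenvalues: λₙ = 2.43n²π²/1.03² - 24.1.
First three modes:
  n=1: λ₁ = 2.43π²/1.03² - 24.1 ≈ -1.494
  n=2: λ₂ = 9.72π²/1.03² - 24.1 ≈ 66.326
  n=3: λ₃ = 21.87π²/1.03² - 24.1 ≈ 179.358
Since 2.43π²/1.03² ≈ 22.606 < 24.1, λ₁ < 0.
The n=1 mode grows fastest (−λₙ is largest for n=1) → dominates.
Asymptotic: u ~ c₁ sin(πx/1.03) e^{1.494t} (exponential growth at rate −λ₁ ≈ 1.494).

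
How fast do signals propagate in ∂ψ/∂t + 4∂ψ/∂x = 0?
Speed = 4. Information travels along x - 4t = const (rightward).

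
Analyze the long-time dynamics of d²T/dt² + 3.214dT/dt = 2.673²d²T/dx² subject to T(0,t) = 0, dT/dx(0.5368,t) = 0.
Long-time behavior: T → 0. Damping (γ=3.214) dissipates energy; oscillations decay exponentially.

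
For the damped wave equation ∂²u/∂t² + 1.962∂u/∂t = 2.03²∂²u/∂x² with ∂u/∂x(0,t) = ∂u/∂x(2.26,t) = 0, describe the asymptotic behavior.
u → constant (steady state). Damping (γ=1.962) dissipates the nonconstant modes; with Neumann BCs the spatial average obeys M''+γM'=0 and tends to a finite limit.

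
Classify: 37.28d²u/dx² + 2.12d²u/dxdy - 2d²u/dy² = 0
Hyperbolic (discriminant = 302.7344).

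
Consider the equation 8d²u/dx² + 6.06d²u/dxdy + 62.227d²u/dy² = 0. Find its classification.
Elliptic. (A = 8, B = 6.06, C = 62.227 gives B² - 4AC = -1954.5404.)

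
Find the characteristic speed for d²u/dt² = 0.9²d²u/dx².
Speed = 0.9. Information travels along characteristics x = x₀ ± 0.9t.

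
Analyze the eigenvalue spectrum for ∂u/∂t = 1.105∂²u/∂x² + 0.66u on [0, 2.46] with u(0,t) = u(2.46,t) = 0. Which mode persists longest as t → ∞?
Eigenvalues: λₙ = 1.105n²π²/2.46² - 0.66.
First three modes:
  n=1: λ₁ = 1.105π²/2.46² - 0.66 ≈ 1.142
  n=2: λ₂ = 4.42π²/2.46² - 0.66 ≈ 6.549
  n=3: λ₃ = 9.945π²/2.46² - 0.66 ≈ 15.559
Since 1.105π²/2.46² ≈ 1.802 > 0.66, all λₙ > 0.
The n=1 mode decays slowest → dominates as t → ∞.
Asymptotic: u ~ c₁ sin(πx/2.46) e^{-λ₁t} with decay rate λ₁ ≈ 1.142.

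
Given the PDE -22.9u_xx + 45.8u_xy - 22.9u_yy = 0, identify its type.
The second-order coefficients are A = -22.9, B = 45.8, C = -22.9. Since B² - 4AC = 0 = 0, this is a parabolic PDE.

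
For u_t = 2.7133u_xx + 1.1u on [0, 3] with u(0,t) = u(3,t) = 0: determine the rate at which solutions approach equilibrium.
Eigenvalues: λₙ = 2.7133n²π²/3² - 1.1.
First three modes:
  n=1: λ₁ = 2.7133π²/3² - 1.1 ≈ 1.875
  n=2: λ₂ = 10.8532π²/3² - 1.1 ≈ 10.802
  n=3: λ₃ = 24.4197π²/3² - 1.1 ≈ 25.679
Since 2.7133π²/3² ≈ 2.975 > 1.1, all λₙ > 0.
The n=1 mode decays slowest → dominates as t → ∞.
Asymptotic: u ~ c₁ sin(πx/3) e^{-λ₁t} with decay rate λ₁ ≈ 1.875.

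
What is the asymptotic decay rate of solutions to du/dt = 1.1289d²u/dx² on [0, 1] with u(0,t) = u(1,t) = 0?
Eigenvalues: λₙ = 1.1289n²π².
First three modes:
  n=1: λ₁ = 1.1289π² ≈ 11.142
  n=2: λ₂ = 4.5156π² ≈ 44.567 (4× faster decay)
  n=3: λ₃ = 10.1601π² ≈ 100.276 (9× faster decay)
As t → ∞, higher modes decay exponentially faster. The n=1 mode dominates: u ~ c₁ sin(πx) e^{-λ₁t}.
Decay rate: λ₁ = 1.1289π² ≈ 11.142.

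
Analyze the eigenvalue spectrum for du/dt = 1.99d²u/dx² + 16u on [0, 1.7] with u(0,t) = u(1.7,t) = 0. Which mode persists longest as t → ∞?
Eigenvalues: λₙ = 1.99n²π²/1.7² - 16.
First three modes:
  n=1: λ₁ = 1.99π²/1.7² - 16 ≈ -9.204
  n=2: λ₂ = 7.96π²/1.7² - 16 ≈ 11.184
  n=3: λ₃ = 17.91π²/1.7² - 16 ≈ 45.164
Since 1.99π²/1.7² ≈ 6.796 < 16, λ₁ < 0.
The n=1 mode grows fastest (−λₙ is largest for n=1) → dominates.
Asymptotic: u ~ c₁ sin(πx/1.7) e^{9.204t} (exponential growth at rate −λ₁ ≈ 9.204).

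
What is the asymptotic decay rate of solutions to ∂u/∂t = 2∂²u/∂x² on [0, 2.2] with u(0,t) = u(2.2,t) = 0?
Eigenvalues: λₙ = 2n²π²/2.2².
First three modes:
  n=1: λ₁ = 2π²/2.2² ≈ 4.078
  n=2: λ₂ = 8π²/2.2² ≈ 16.313 (4× faster decay)
  n=3: λ₃ = 18π²/2.2² ≈ 36.705 (9× faster decay)
As t → ∞, higher modes decay exponentially faster. The n=1 mode dominates: u ~ c₁ sin(πx/2.2) e^{-λ₁t}.
Decay rate: λ₁ = 2π²/2.2² ≈ 4.078.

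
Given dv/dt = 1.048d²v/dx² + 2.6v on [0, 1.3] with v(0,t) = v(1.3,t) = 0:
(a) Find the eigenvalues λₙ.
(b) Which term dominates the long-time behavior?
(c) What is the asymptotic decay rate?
Eigenvalues: λₙ = 1.048n²π²/1.3² - 2.6.
First three modes:
  n=1: λ₁ = 1.048π²/1.3² - 2.6 ≈ 3.52
  n=2: λ₂ = 4.192π²/1.3² - 2.6 ≈ 21.881
  n=3: λ₃ = 9.432π²/1.3² - 2.6 ≈ 52.483
Since 1.048π²/1.3² ≈ 6.12 > 2.6, all λₙ > 0.
The n=1 mode decays slowest → dominates as t → ∞.
Asymptotic: v ~ c₁ sin(πx/1.3) e^{-λ₁t} with decay rate λ₁ ≈ 3.52.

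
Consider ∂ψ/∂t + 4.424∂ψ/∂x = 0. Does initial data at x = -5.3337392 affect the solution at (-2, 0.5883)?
No. Only data at x = -4.6026392 affects (-2, 0.5883). Advection has one-way propagation along characteristics.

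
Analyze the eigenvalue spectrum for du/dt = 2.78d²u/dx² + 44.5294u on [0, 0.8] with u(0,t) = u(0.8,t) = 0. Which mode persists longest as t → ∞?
Eigenvalues: λₙ = 2.78n²π²/0.8² - 44.5294.
First three modes:
  n=1: λ₁ = 2.78π²/0.8² - 44.5294 ≈ -1.658
  n=2: λ₂ = 11.12π²/0.8² - 44.5294 ≈ 126.955
  n=3: λ₃ = 25.02π²/0.8² - 44.5294 ≈ 341.31
Since 2.78π²/0.8² ≈ 42.871 < 44.5294, λ₁ < 0.
The n=1 mode grows fastest (−λₙ is largest for n=1) → dominates.
Asymptotic: u ~ c₁ sin(πx/0.8) e^{1.658t} (exponential growth at rate −λ₁ ≈ 1.658).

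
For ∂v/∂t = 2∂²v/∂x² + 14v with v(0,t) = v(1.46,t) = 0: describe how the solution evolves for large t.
v grows unboundedly. Reaction dominates diffusion (r=14 > κπ²/L²≈9.26); solution grows exponentially.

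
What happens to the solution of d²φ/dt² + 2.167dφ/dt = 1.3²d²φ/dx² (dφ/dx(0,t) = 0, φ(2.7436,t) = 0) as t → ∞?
φ → 0. Damping (γ=2.167) dissipates energy; oscillations decay exponentially.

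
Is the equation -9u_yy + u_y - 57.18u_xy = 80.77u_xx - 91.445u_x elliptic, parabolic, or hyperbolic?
Rewriting in standard form: -80.77u_xx - 57.18u_xy - 9u_yy + 91.445u_x + u_y = 0. Computing B² - 4AC with A = -80.77, B = -57.18, C = -9: discriminant = 361.8324 (positive). Answer: hyperbolic.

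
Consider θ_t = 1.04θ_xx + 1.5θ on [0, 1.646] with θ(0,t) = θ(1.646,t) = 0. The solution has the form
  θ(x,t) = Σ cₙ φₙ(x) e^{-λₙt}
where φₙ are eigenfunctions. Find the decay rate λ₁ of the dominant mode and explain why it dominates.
Eigenvalues: λₙ = 1.04n²π²/1.646² - 1.5.
First three modes:
  n=1: λ₁ = 1.04π²/1.646² - 1.5 ≈ 2.289
  n=2: λ₂ = 4.16π²/1.646² - 1.5 ≈ 13.654
  n=3: λ₃ = 9.36π²/1.646² - 1.5 ≈ 32.597
Since 1.04π²/1.646² ≈ 3.789 > 1.5, all λₙ > 0.
The n=1 mode decays slowest → dominates as t → ∞.
Asymptotic: θ ~ c₁ sin(πx/1.646) e^{-λ₁t} with decay rate λ₁ ≈ 2.289.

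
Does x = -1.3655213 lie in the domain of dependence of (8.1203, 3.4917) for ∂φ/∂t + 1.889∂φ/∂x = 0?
No. Only data at x = 1.5244787 affects (8.1203, 3.4917). Advection has one-way propagation along characteristics.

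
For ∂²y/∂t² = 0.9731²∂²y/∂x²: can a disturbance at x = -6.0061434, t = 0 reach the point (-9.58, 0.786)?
No. The domain of dependence is [-10.3448566, -8.8151434], and -6.0061434 is outside this interval.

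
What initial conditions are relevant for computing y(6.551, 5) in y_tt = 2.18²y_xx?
Domain of dependence: [-4.349, 17.451]. Signals travel at speed 2.18, so data within |x - 6.551| ≤ 2.18·5 = 10.9 can reach the point.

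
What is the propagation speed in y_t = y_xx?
Infinite. The heat equation is parabolic, not hyperbolic, so disturbances propagate instantly.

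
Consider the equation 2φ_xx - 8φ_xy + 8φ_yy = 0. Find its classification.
Parabolic. (A = 2, B = -8, C = 8 gives B² - 4AC = 0.)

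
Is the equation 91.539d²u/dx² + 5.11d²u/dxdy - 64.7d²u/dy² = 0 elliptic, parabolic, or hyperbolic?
Computing B² - 4AC with A = 91.539, B = 5.11, C = -64.7: discriminant = 23716.4053 (positive). Answer: hyperbolic.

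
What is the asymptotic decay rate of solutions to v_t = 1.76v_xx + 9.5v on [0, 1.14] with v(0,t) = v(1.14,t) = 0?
Eigenvalues: λₙ = 1.76n²π²/1.14² - 9.5.
First three modes:
  n=1: λ₁ = 1.76π²/1.14² - 9.5 ≈ 3.866
  n=2: λ₂ = 7.04π²/1.14² - 9.5 ≈ 43.964
  n=3: λ₃ = 15.84π²/1.14² - 9.5 ≈ 110.794
Since 1.76π²/1.14² ≈ 13.366 > 9.5, all λₙ > 0.
The n=1 mode decays slowest → dominates as t → ∞.
Asymptotic: v ~ c₁ sin(πx/1.14) e^{-λ₁t} with decay rate λ₁ ≈ 3.866.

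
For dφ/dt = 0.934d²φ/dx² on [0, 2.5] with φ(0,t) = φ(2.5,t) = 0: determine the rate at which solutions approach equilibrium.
Eigenvalues: λₙ = 0.934n²π²/2.5².
First three modes:
  n=1: λ₁ = 0.934π²/2.5² ≈ 1.475
  n=2: λ₂ = 3.736π²/2.5² ≈ 5.9 (4× faster decay)
  n=3: λ₃ = 8.406π²/2.5² ≈ 13.274 (9× faster decay)
As t → ∞, higher modes decay exponentially faster. The n=1 mode dominates: φ ~ c₁ sin(πx/2.5) e^{-λ₁t}.
Decay rate: λ₁ = 0.934π²/2.5² ≈ 1.475.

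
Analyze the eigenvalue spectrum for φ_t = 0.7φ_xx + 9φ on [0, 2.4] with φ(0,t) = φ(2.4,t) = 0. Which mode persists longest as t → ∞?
Eigenvalues: λₙ = 0.7n²π²/2.4² - 9.
First three modes:
  n=1: λ₁ = 0.7π²/2.4² - 9 ≈ -7.801
  n=2: λ₂ = 2.8π²/2.4² - 9 ≈ -4.202
  n=3: λ₃ = 6.3π²/2.4² - 9 ≈ 1.795
Since 0.7π²/2.4² ≈ 1.199 < 9, λ₁ < 0.
The n=1 mode grows fastest (−λₙ is largest for n=1) → dominates.
Asymptotic: φ ~ c₁ sin(πx/2.4) e^{7.801t} (exponential growth at rate −λ₁ ≈ 7.801).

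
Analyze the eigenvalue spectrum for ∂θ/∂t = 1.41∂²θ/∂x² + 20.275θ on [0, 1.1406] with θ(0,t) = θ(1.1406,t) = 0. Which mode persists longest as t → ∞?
Eigenvalues: λₙ = 1.41n²π²/1.1406² - 20.275.
First three modes:
  n=1: λ₁ = 1.41π²/1.1406² - 20.275 ≈ -9.578
  n=2: λ₂ = 5.64π²/1.1406² - 20.275 ≈ 22.512
  n=3: λ₃ = 12.69π²/1.1406² - 20.275 ≈ 75.996
Since 1.41π²/1.1406² ≈ 10.697 < 20.275, λ₁ < 0.
The n=1 mode grows fastest (−λₙ is largest for n=1) → dominates.
Asymptotic: θ ~ c₁ sin(πx/1.1406) e^{9.578t} (exponential growth at rate −λ₁ ≈ 9.578).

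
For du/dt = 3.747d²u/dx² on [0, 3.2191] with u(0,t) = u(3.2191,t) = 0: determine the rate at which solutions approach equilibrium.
Eigenvalues: λₙ = 3.747n²π²/3.2191².
First three modes:
  n=1: λ₁ = 3.747π²/3.2191² ≈ 3.569
  n=2: λ₂ = 14.988π²/3.2191² ≈ 14.275 (4× faster decay)
  n=3: λ₃ = 33.723π²/3.2191² ≈ 32.119 (9× faster decay)
As t → ∞, higher modes decay exponentially faster. The n=1 mode dominates: u ~ c₁ sin(πx/3.2191) e^{-λ₁t}.
Decay rate: λ₁ = 3.747π²/3.2191² ≈ 3.569.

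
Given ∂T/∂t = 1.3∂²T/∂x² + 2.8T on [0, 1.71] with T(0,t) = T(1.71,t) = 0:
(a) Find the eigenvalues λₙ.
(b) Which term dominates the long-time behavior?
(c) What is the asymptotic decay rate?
Eigenvalues: λₙ = 1.3n²π²/1.71² - 2.8.
First three modes:
  n=1: λ₁ = 1.3π²/1.71² - 2.8 ≈ 1.588
  n=2: λ₂ = 5.2π²/1.71² - 2.8 ≈ 14.751
  n=3: λ₃ = 11.7π²/1.71² - 2.8 ≈ 36.691
Since 1.3π²/1.71² ≈ 4.388 > 2.8, all λₙ > 0.
The n=1 mode decays slowest → dominates as t → ∞.
Asymptotic: T ~ c₁ sin(πx/1.71) e^{-λ₁t} with decay rate λ₁ ≈ 1.588.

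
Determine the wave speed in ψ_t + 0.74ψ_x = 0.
Speed = 0.74. Information travels along x - 0.74t = const (rightward).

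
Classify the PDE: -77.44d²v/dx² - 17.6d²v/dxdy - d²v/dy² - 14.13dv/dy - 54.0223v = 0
A = -77.44, B = -17.6, C = -1. Discriminant B² - 4AC = 0. Since 0 = 0, parabolic.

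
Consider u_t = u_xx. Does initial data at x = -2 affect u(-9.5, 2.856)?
Yes, for any finite x. The heat equation has infinite propagation speed, so all initial data affects all points at any t > 0.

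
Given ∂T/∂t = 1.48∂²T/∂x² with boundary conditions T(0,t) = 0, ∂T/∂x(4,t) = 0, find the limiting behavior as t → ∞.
T → 0. Heat escapes through the Dirichlet boundary.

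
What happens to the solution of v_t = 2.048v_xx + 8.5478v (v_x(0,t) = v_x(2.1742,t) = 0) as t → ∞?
v grows unboundedly. With Neumann BCs the constant mode has diffusion eigenvalue 0, so any r > 0 makes it grow like e^(8.5478t); solution grows exponentially.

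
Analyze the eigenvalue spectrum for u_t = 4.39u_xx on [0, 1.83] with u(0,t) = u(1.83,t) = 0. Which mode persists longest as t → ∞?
Eigenvalues: λₙ = 4.39n²π²/1.83².
First three modes:
  n=1: λ₁ = 4.39π²/1.83² ≈ 12.938
  n=2: λ₂ = 17.56π²/1.83² ≈ 51.751 (4× faster decay)
  n=3: λ₃ = 39.51π²/1.83² ≈ 116.441 (9× faster decay)
As t → ∞, higher modes decay exponentially faster. The n=1 mode dominates: u ~ c₁ sin(πx/1.83) e^{-λ₁t}.
Decay rate: λ₁ = 4.39π²/1.83² ≈ 12.938.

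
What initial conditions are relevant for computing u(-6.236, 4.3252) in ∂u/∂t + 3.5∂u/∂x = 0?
A single point: x = -21.3742. The characteristic through (-6.236, 4.3252) is x - 3.5t = const, so x = -6.236 - 3.5·4.3252 = -21.3742.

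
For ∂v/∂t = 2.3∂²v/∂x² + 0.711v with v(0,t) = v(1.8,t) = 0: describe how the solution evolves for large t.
v → 0. Diffusion dominates reaction (r=0.711 < κπ²/L²≈7.01); solution decays.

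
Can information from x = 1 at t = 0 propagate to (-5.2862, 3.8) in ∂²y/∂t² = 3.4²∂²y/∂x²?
Yes. The domain of dependence is [-18.2062, 7.6338], and 1 ∈ [-18.2062, 7.6338].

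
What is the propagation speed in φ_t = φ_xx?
Infinite. The heat equation is parabolic, not hyperbolic, so disturbances propagate instantly.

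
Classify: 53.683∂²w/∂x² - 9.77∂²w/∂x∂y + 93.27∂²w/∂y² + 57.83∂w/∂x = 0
Elliptic (discriminant = -19932.60074).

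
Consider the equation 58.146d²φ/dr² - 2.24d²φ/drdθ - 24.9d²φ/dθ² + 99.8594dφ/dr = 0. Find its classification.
Hyperbolic. (A = 58.146, B = -2.24, C = -24.9 gives B² - 4AC = 5796.3592.)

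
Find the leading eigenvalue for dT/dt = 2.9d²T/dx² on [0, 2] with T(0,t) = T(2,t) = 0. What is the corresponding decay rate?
Eigenvalues: λₙ = 2.9n²π²/2².
First three modes:
  n=1: λ₁ = 2.9π²/2² ≈ 7.155
  n=2: λ₂ = 11.6π²/2² ≈ 28.622 (4× faster decay)
  n=3: λ₃ = 26.1π²/2² ≈ 64.399 (9× faster decay)
As t → ∞, higher modes decay exponentially faster. The n=1 mode dominates: T ~ c₁ sin(πx/2) e^{-λ₁t}.
Decay rate: λ₁ = 2.9π²/2² ≈ 7.155.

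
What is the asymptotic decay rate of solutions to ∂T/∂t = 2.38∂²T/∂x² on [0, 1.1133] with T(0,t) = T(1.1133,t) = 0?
Eigenvalues: λₙ = 2.38n²π²/1.1133².
First three modes:
  n=1: λ₁ = 2.38π²/1.1133² ≈ 18.952
  n=2: λ₂ = 9.52π²/1.1133² ≈ 75.808 (4× faster decay)
  n=3: λ₃ = 21.42π²/1.1133² ≈ 170.567 (9× faster decay)
As t → ∞, higher modes decay exponentially faster. The n=1 mode dominates: T ~ c₁ sin(πx/1.1133) e^{-λ₁t}.
Decay rate: λ₁ = 2.38π²/1.1133² ≈ 18.952.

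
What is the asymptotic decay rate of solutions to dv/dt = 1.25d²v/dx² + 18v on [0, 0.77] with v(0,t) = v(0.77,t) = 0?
Eigenvalues: λₙ = 1.25n²π²/0.77² - 18.
First three modes:
  n=1: λ₁ = 1.25π²/0.77² - 18 ≈ 2.808
  n=2: λ₂ = 5π²/0.77² - 18 ≈ 65.232
  n=3: λ₃ = 11.25π²/0.77² - 18 ≈ 169.271
Since 1.25π²/0.77² ≈ 20.808 > 18, all λₙ > 0.
The n=1 mode decays slowest → dominates as t → ∞.
Asymptotic: v ~ c₁ sin(πx/0.77) e^{-λ₁t} with decay rate λ₁ ≈ 2.808.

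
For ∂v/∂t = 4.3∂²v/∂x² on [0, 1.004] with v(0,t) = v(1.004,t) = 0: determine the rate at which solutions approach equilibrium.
Eigenvalues: λₙ = 4.3n²π²/1.004².
First three modes:
  n=1: λ₁ = 4.3π²/1.004² ≈ 42.102
  n=2: λ₂ = 17.2π²/1.004² ≈ 168.407 (4× faster decay)
  n=3: λ₃ = 38.7π²/1.004² ≈ 378.916 (9× faster decay)
As t → ∞, higher modes decay exponentially faster. The n=1 mode dominates: v ~ c₁ sin(πx/1.004) e^{-λ₁t}.
Decay rate: λ₁ = 4.3π²/1.004² ≈ 42.102.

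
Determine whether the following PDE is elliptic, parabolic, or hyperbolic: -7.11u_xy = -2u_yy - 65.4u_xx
Rewriting in standard form: 65.4u_xx - 7.11u_xy + 2u_yy = 0. Coefficients: A = 65.4, B = -7.11, C = 2. B² - 4AC = -472.6479, which is negative, so the equation is elliptic.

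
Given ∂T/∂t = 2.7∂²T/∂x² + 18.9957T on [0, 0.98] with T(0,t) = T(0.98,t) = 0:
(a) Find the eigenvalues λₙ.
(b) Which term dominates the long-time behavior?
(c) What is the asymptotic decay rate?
Eigenvalues: λₙ = 2.7n²π²/0.98² - 18.9957.
First three modes:
  n=1: λ₁ = 2.7π²/0.98² - 18.9957 ≈ 8.751
  n=2: λ₂ = 10.8π²/0.98² - 18.9957 ≈ 91.991
  n=3: λ₃ = 24.3π²/0.98² - 18.9957 ≈ 230.725
Since 2.7π²/0.98² ≈ 27.747 > 18.9957, all λₙ > 0.
The n=1 mode decays slowest → dominates as t → ∞.
Asymptotic: T ~ c₁ sin(πx/0.98) e^{-λ₁t} with decay rate λ₁ ≈ 8.751.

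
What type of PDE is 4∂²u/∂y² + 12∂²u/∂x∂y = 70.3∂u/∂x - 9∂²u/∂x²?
Rewriting in standard form: 9∂²u/∂x² + 12∂²u/∂x∂y + 4∂²u/∂y² - 70.3∂u/∂x = 0. With A = 9, B = 12, C = 4, the discriminant is 0. This is a parabolic PDE.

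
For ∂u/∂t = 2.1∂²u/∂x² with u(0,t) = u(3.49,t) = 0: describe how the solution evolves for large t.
u → 0. Heat diffuses out through both boundaries.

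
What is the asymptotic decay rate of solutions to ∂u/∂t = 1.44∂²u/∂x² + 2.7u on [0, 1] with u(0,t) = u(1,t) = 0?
Eigenvalues: λₙ = 1.44n²π²/1² - 2.7.
First three modes:
  n=1: λ₁ = 1.44π² - 2.7 ≈ 11.512
  n=2: λ₂ = 5.76π² - 2.7 ≈ 54.149
  n=3: λ₃ = 12.96π² - 2.7 ≈ 125.21
Since 1.44π² ≈ 14.212 > 2.7, all λₙ > 0.
The n=1 mode decays slowest → dominates as t → ∞.
Asymptotic: u ~ c₁ sin(πx/1) e^{-λ₁t} with decay rate λ₁ ≈ 11.512.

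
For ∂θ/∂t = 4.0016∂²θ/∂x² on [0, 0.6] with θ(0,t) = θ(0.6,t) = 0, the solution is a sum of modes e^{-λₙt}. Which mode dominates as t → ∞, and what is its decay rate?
Eigenvalues: λₙ = 4.0016n²π²/0.6².
First three modes:
  n=1: λ₁ = 4.0016π²/0.6² ≈ 109.706
  n=2: λ₂ = 16.0064π²/0.6² ≈ 438.825 (4× faster decay)
  n=3: λ₃ = 36.0144π²/0.6² ≈ 987.355 (9× faster decay)
As t → ∞, higher modes decay exponentially faster. The n=1 mode dominates: θ ~ c₁ sin(πx/0.6) e^{-λ₁t}.
Decay rate: λ₁ = 4.0016π²/0.6² ≈ 109.706.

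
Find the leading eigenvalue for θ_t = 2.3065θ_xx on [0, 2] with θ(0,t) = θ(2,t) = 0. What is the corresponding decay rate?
Eigenvalues: λₙ = 2.3065n²π²/2².
First three modes:
  n=1: λ₁ = 2.3065π²/2² ≈ 5.691
  n=2: λ₂ = 9.226π²/2² ≈ 22.764 (4× faster decay)
  n=3: λ₃ = 20.7585π²/2² ≈ 51.22 (9× faster decay)
As t → ∞, higher modes decay exponentially faster. The n=1 mode dominates: θ ~ c₁ sin(πx/2) e^{-λ₁t}.
Decay rate: λ₁ = 2.3065π²/2² ≈ 5.691.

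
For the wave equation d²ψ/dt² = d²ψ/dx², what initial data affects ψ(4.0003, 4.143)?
Domain of dependence: [-0.1427, 8.1433]. Signals travel at speed 1, so data within |x - 4.0003| ≤ 1·4.143 = 4.143 can reach the point.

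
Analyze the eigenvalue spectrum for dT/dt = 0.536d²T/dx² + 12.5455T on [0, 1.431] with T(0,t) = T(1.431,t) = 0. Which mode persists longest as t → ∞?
Eigenvalues: λₙ = 0.536n²π²/1.431² - 12.5455.
First three modes:
  n=1: λ₁ = 0.536π²/1.431² - 12.5455 ≈ -9.962
  n=2: λ₂ = 2.144π²/1.431² - 12.5455 ≈ -2.212
  n=3: λ₃ = 4.824π²/1.431² - 12.5455 ≈ 10.705
Since 0.536π²/1.431² ≈ 2.583 < 12.5455, λ₁ < 0.
The n=1 mode grows fastest (−λₙ is largest for n=1) → dominates.
Asymptotic: T ~ c₁ sin(πx/1.431) e^{9.962t} (exponential growth at rate −λ₁ ≈ 9.962).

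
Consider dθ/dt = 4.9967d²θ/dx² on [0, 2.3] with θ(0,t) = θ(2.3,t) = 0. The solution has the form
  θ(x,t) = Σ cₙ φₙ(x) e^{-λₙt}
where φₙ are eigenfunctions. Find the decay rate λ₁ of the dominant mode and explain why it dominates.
Eigenvalues: λₙ = 4.9967n²π²/2.3².
First three modes:
  n=1: λ₁ = 4.9967π²/2.3² ≈ 9.322
  n=2: λ₂ = 19.9868π²/2.3² ≈ 37.29 (4× faster decay)
  n=3: λ₃ = 44.9703π²/2.3² ≈ 83.902 (9× faster decay)
As t → ∞, higher modes decay exponentially faster. The n=1 mode dominates: θ ~ c₁ sin(πx/2.3) e^{-λ₁t}.
Decay rate: λ₁ = 4.9967π²/2.3² ≈ 9.322.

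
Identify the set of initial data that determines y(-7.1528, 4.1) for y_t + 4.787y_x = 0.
A single point: x = -26.7795. The characteristic through (-7.1528, 4.1) is x - 4.787t = const, so x = -7.1528 - 4.787·4.1 = -26.7795.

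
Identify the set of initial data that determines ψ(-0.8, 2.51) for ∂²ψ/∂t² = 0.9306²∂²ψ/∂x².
Domain of dependence: [-3.135806, 1.535806]. Signals travel at speed 0.9306, so data within |x - -0.8| ≤ 0.9306·2.51 = 2.335806 can reach the point.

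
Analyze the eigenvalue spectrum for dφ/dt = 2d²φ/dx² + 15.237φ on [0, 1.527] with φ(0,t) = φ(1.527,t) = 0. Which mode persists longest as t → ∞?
Eigenvalues: λₙ = 2n²π²/1.527² - 15.237.
First three modes:
  n=1: λ₁ = 2π²/1.527² - 15.237 ≈ -6.772
  n=2: λ₂ = 8π²/1.527² - 15.237 ≈ 18.625
  n=3: λ₃ = 18π²/1.527² - 15.237 ≈ 60.952
Since 2π²/1.527² ≈ 8.465 < 15.237, λ₁ < 0.
The n=1 mode grows fastest (−λₙ is largest for n=1) → dominates.
Asymptotic: φ ~ c₁ sin(πx/1.527) e^{6.772t} (exponential growth at rate −λ₁ ≈ 6.772).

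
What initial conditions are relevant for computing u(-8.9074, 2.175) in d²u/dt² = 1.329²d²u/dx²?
Domain of dependence: [-11.797975, -6.016825]. Signals travel at speed 1.329, so data within |x - -8.9074| ≤ 1.329·2.175 = 2.890575 can reach the point.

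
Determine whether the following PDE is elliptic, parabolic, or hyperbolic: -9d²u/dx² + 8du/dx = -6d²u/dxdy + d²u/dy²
Rewriting in standard form: -9d²u/dx² + 6d²u/dxdy - d²u/dy² + 8du/dx = 0. Coefficients: A = -9, B = 6, C = -1. B² - 4AC = 0, which is zero, so the equation is parabolic.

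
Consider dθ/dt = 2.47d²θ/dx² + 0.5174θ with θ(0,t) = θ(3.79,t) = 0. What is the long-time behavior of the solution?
As t → ∞, θ → 0. Diffusion dominates reaction (r=0.5174 < κπ²/L²≈1.7); solution decays.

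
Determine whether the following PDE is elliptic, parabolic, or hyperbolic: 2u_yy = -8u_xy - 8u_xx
Rewriting in standard form: 8u_xx + 8u_xy + 2u_yy = 0. Coefficients: A = 8, B = 8, C = 2. B² - 4AC = 0, which is zero, so the equation is parabolic.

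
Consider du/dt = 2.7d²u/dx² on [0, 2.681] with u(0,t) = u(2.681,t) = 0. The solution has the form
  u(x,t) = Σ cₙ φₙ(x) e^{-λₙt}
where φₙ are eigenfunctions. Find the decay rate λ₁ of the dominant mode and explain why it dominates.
Eigenvalues: λₙ = 2.7n²π²/2.681².
First three modes:
  n=1: λ₁ = 2.7π²/2.681² ≈ 3.707
  n=2: λ₂ = 10.8π²/2.681² ≈ 14.83 (4× faster decay)
  n=3: λ₃ = 24.3π²/2.681² ≈ 33.367 (9× faster decay)
As t → ∞, higher modes decay exponentially faster. The n=1 mode dominates: u ~ c₁ sin(πx/2.681) e^{-λ₁t}.
Decay rate: λ₁ = 2.7π²/2.681² ≈ 3.707.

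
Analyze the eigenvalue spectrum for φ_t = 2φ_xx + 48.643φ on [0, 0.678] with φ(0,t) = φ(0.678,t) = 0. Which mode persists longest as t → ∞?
Eigenvalues: λₙ = 2n²π²/0.678² - 48.643.
First three modes:
  n=1: λ₁ = 2π²/0.678² - 48.643 ≈ -5.702
  n=2: λ₂ = 8π²/0.678² - 48.643 ≈ 123.12
  n=3: λ₃ = 18π²/0.678² - 48.643 ≈ 337.824
Since 2π²/0.678² ≈ 42.941 < 48.643, λ₁ < 0.
The n=1 mode grows fastest (−λₙ is largest for n=1) → dominates.
Asymptotic: φ ~ c₁ sin(πx/0.678) e^{5.702t} (exponential growth at rate −λ₁ ≈ 5.702).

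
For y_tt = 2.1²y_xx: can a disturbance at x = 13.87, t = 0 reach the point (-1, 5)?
No. The domain of dependence is [-11.5, 9.5], and 13.87 is outside this interval.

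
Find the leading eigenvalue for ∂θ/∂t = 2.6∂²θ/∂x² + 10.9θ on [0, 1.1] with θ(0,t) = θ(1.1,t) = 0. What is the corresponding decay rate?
Eigenvalues: λₙ = 2.6n²π²/1.1² - 10.9.
First three modes:
  n=1: λ₁ = 2.6π²/1.1² - 10.9 ≈ 10.307
  n=2: λ₂ = 10.4π²/1.1² - 10.9 ≈ 73.93
  n=3: λ₃ = 23.4π²/1.1² - 10.9 ≈ 179.967
Since 2.6π²/1.1² ≈ 21.207 > 10.9, all λₙ > 0.
The n=1 mode decays slowest → dominates as t → ∞.
Asymptotic: θ ~ c₁ sin(πx/1.1) e^{-λ₁t} with decay rate λ₁ ≈ 10.307.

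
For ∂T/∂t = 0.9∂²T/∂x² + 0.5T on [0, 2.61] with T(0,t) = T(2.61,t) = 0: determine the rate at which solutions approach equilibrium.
Eigenvalues: λₙ = 0.9n²π²/2.61² - 0.5.
First three modes:
  n=1: λ₁ = 0.9π²/2.61² - 0.5 ≈ 0.804
  n=2: λ₂ = 3.6π²/2.61² - 0.5 ≈ 4.716
  n=3: λ₃ = 8.1π²/2.61² - 0.5 ≈ 11.236
Since 0.9π²/2.61² ≈ 1.304 > 0.5, all λₙ > 0.
The n=1 mode decays slowest → dominates as t → ∞.
Asymptotic: T ~ c₁ sin(πx/2.61) e^{-λ₁t} with decay rate λ₁ ≈ 0.804.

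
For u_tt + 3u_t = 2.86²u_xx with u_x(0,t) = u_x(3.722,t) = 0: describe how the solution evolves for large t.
u → constant (steady state). Damping (γ=3) dissipates the nonconstant modes; with Neumann BCs the spatial average obeys M''+γM'=0 and tends to a finite limit.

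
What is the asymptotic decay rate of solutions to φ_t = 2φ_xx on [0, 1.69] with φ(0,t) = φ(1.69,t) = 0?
Eigenvalues: λₙ = 2n²π²/1.69².
First three modes:
  n=1: λ₁ = 2π²/1.69² ≈ 6.911
  n=2: λ₂ = 8π²/1.69² ≈ 27.645 (4× faster decay)
  n=3: λ₃ = 18π²/1.69² ≈ 62.201 (9× faster decay)
As t → ∞, higher modes decay exponentially faster. The n=1 mode dominates: φ ~ c₁ sin(πx/1.69) e^{-λ₁t}.
Decay rate: λ₁ = 2π²/1.69² ≈ 6.911.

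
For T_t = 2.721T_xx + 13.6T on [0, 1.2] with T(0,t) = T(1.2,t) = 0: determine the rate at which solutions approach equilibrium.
Eigenvalues: λₙ = 2.721n²π²/1.2² - 13.6.
First three modes:
  n=1: λ₁ = 2.721π²/1.2² - 13.6 ≈ 5.049
  n=2: λ₂ = 10.884π²/1.2² - 13.6 ≈ 60.998
  n=3: λ₃ = 24.489π²/1.2² - 13.6 ≈ 154.245
Since 2.721π²/1.2² ≈ 18.649 > 13.6, all λₙ > 0.
The n=1 mode decays slowest → dominates as t → ∞.
Asymptotic: T ~ c₁ sin(πx/1.2) e^{-λ₁t} with decay rate λ₁ ≈ 5.049.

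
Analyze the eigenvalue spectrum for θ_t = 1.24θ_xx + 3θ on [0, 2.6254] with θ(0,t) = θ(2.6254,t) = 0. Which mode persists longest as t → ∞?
Eigenvalues: λₙ = 1.24n²π²/2.6254² - 3.
First three modes:
  n=1: λ₁ = 1.24π²/2.6254² - 3 ≈ -1.224
  n=2: λ₂ = 4.96π²/2.6254² - 3 ≈ 4.102
  n=3: λ₃ = 11.16π²/2.6254² - 3 ≈ 12.98
Since 1.24π²/2.6254² ≈ 1.776 < 3, λ₁ < 0.
The n=1 mode grows fastest (−λₙ is largest for n=1) → dominates.
Asymptotic: θ ~ c₁ sin(πx/2.6254) e^{1.224t} (exponential growth at rate −λ₁ ≈ 1.224).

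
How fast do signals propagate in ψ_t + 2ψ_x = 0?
Speed = 2. Information travels along x - 2t = const (rightward).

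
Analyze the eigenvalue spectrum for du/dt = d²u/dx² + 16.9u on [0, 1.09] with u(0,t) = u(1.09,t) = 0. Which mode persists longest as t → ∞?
Eigenvalues: λₙ = n²π²/1.09² - 16.9.
First three modes:
  n=1: λ₁ = π²/1.09² - 16.9 ≈ -8.593
  n=2: λ₂ = 4π²/1.09² - 16.9 ≈ 16.328
  n=3: λ₃ = 9π²/1.09² - 16.9 ≈ 57.863
Since π²/1.09² ≈ 8.307 < 16.9, λ₁ < 0.
The n=1 mode grows fastest (−λₙ is largest for n=1) → dominates.
Asymptotic: u ~ c₁ sin(πx/1.09) e^{8.593t} (exponential growth at rate −λ₁ ≈ 8.593).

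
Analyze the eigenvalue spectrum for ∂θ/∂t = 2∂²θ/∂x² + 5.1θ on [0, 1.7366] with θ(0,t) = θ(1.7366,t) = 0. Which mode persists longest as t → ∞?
Eigenvalues: λₙ = 2n²π²/1.7366² - 5.1.
First three modes:
  n=1: λ₁ = 2π²/1.7366² - 5.1 ≈ 1.445
  n=2: λ₂ = 8π²/1.7366² - 5.1 ≈ 21.081
  n=3: λ₃ = 18π²/1.7366² - 5.1 ≈ 53.808
Since 2π²/1.7366² ≈ 6.545 > 5.1, all λₙ > 0.
The n=1 mode decays slowest → dominates as t → ∞.
Asymptotic: θ ~ c₁ sin(πx/1.7366) e^{-λ₁t} with decay rate λ₁ ≈ 1.445.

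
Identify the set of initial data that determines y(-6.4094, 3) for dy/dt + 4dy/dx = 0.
A single point: x = -18.4094. The characteristic through (-6.4094, 3) is x - 4t = const, so x = -6.4094 - 4·3 = -18.4094.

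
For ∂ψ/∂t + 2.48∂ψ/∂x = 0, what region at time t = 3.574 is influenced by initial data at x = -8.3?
At x = 0.56352. The characteristic carries data from (-8.3, 0) to (0.56352, 3.574).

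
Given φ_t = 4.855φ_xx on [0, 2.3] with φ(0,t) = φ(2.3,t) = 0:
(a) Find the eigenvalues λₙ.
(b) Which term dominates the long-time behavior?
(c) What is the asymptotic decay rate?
Eigenvalues: λₙ = 4.855n²π²/2.3².
First three modes:
  n=1: λ₁ = 4.855π²/2.3² ≈ 9.058
  n=2: λ₂ = 19.42π²/2.3² ≈ 36.232 (4× faster decay)
  n=3: λ₃ = 43.695π²/2.3² ≈ 81.522 (9× faster decay)
As t → ∞, higher modes decay exponentially faster. The n=1 mode dominates: φ ~ c₁ sin(πx/2.3) e^{-λ₁t}.
Decay rate: λ₁ = 4.855π²/2.3² ≈ 9.058.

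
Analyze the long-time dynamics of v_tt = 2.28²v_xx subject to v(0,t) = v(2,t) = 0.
Long-time behavior: v oscillates (no decay). Energy is conserved; the solution oscillates indefinitely as standing waves.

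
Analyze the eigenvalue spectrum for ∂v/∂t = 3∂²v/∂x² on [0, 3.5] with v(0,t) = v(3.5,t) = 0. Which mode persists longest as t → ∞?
Eigenvalues: λₙ = 3n²π²/3.5².
First three modes:
  n=1: λ₁ = 3π²/3.5² ≈ 2.417
  n=2: λ₂ = 12π²/3.5² ≈ 9.668 (4× faster decay)
  n=3: λ₃ = 27π²/3.5² ≈ 21.753 (9× faster decay)
As t → ∞, higher modes decay exponentially faster. The n=1 mode dominates: v ~ c₁ sin(πx/3.5) e^{-λ₁t}.
Decay rate: λ₁ = 3π²/3.5² ≈ 2.417.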